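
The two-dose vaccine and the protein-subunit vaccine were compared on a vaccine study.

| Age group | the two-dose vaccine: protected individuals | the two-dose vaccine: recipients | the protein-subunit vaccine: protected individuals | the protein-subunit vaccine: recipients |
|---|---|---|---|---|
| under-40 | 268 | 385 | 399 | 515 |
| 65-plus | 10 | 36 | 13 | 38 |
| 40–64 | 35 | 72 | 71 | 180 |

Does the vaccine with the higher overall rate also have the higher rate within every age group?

Under-40: the two-dose vaccine 268/385 = 69.6%, the protein-subunit vaccine 399/515 = 77.5% → the protein-subunit vaccine
65-plus: the two-dose vaccine 10/36 = 27.8%, the protein-subunit vaccine 13/38 = 34.2% → the protein-subunit vaccine
40–64: the two-dose vaccine 35/72 = 48.6%, the protein-subunit vaccine 71/180 = 39.4% → the two-dose vaccine
Overall: the two-dose vaccine 313/493 = 63.5%, the protein-subunit vaccine 483/733 = 65.9% → the protein-subunit vaccine
Neither sweeps: the two-dose vaccine wins 1 of 3 groups, the protein-subunit vaccine wins 2. The protein-subunit vaccine wins overall but not every group — no Simpson reversal.

No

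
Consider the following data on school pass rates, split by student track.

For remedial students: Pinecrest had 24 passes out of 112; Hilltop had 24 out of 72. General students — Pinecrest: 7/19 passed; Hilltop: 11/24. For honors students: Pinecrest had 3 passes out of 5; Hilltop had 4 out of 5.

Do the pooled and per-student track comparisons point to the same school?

Remedial: Pinecrest 24/112 = 21.4%, Hilltop 24/72 = 33.3% → Hilltop
General: Pinecrest 7/19 = 36.8%, Hilltop 11/24 = 45.8% → Hilltop
Honors: Pinecrest 3/5 = 60.0%, Hilltop 4/5 = 80.0% → Hilltop
Overall: Pinecrest 34/136 = 25.0%, Hilltop 39/101 = 38.6% → Hilltop
Hilltop wins overall and in every student group — no reversal.

Yes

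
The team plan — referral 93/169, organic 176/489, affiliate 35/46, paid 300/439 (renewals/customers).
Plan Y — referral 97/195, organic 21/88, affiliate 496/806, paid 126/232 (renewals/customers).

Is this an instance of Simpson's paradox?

Referral: the team plan 93/169 = 55.0%, Plan Y 97/195 = 49.7% → the team plan
Organic: the team plan 176/489 = 36.0%, Plan Y 21/88 = 23.9% → the team plan
Affiliate: the team plan 35/46 = 76.1%, Plan Y 496/806 = 61.5% → the team plan
Paid: the team plan 300/439 = 68.3%, Plan Y 126/232 = 54.3% → the team plan
Overall: the team plan 604/1143 = 52.8%, Plan Y 740/1321 = 56.0% → Plan Y
The team plan wins each signup group but Plan Y wins overall — the comparison reverses. The team plan's customers skew toward organic, which has a lower base rate.

Yes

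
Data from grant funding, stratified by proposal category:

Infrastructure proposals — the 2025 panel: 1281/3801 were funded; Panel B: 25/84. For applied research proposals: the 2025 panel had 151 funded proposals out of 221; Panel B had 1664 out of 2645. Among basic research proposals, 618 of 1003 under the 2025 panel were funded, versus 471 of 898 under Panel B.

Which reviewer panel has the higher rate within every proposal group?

the 2025 panel

Infrastructure: the 2025 panel 1281/3801 = 33.7%, Panel B 25/84 = 29.8% → the 2025 panel
Applied research: the 2025 panel 151/221 = 68.3%, Panel B 1664/2645 = 62.9% → the 2025 panel
Basic research: the 2025 panel 618/1003 = 61.6%, Panel B 471/898 = 52.4% → the 2025 panel
The 2025 panel has the higher rate in all 3 groups.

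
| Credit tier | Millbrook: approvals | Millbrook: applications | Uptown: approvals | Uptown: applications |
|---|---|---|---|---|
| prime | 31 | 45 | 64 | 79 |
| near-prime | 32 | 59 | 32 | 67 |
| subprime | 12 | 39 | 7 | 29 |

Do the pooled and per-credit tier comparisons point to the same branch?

No

Prime: Millbrook 31/45 = 68.9%, Uptown 64/79 = 81.0% → Uptown
Near-prime: Millbrook 32/59 = 54.2%, Uptown 32/67 = 47.8% → Millbrook
Subprime: Millbrook 12/39 = 30.8%, Uptown 7/29 = 24.1% → Millbrook
Overall: Millbrook 75/143 = 52.4%, Uptown 103/175 = 58.9% → Uptown
Neither sweeps: Millbrook wins 2 of 3 groups, Uptown wins 1. Uptown wins overall but not every group — no Simpson reversal.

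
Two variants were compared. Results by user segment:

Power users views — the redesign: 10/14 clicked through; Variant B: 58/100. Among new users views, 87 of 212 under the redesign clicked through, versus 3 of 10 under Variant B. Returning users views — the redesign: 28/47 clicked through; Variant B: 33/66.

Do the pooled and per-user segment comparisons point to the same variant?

No

Power users: the redesign 10/14 = 71.4%, Variant B 58/100 = 58.0% → the redesign
New users: the redesign 87/212 = 41.0%, Variant B 3/10 = 30.0% → the redesign
Returning users: the redesign 28/47 = 59.6%, Variant B 33/66 = 50.0% → the redesign
Overall: the redesign 125/273 = 45.8%, Variant B 94/176 = 53.4% → Variant B
The redesign wins each user group but Variant B wins overall — the comparison reverses. The redesign's views skew toward new users, which has a lower base rate.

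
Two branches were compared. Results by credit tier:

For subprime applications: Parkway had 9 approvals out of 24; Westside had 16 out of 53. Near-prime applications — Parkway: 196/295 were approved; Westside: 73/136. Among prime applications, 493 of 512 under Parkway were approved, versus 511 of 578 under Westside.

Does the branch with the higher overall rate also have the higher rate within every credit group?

Yes

Subprime: Parkway 9/24 = 37.5%, Westside 16/53 = 30.2% → Parkway
Near-prime: Parkway 196/295 = 66.4%, Westside 73/136 = 53.7% → Parkway
Prime: Parkway 493/512 = 96.3%, Westside 511/578 = 88.4% → Parkway
Overall: Parkway 698/831 = 84.0%, Westside 600/767 = 78.2% → Parkway
Parkway wins overall and in every credit group — no reversal.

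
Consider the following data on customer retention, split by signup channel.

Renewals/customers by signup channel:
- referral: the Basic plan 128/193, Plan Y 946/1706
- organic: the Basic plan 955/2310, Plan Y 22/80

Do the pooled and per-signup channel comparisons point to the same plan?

No

Referral: the Basic plan 128/193 = 66.3%, Plan Y 946/1706 = 55.5% → the Basic plan
Organic: the Basic plan 955/2310 = 41.3%, Plan Y 22/80 = 27.5% → the Basic plan
Overall: the Basic plan 1083/2503 = 43.3%, Plan Y 968/1786 = 54.2% → Plan Y
The Basic plan wins each signup group but Plan Y wins overall — the comparison reverses. The Basic plan's customers skew toward organic, which has a lower base rate.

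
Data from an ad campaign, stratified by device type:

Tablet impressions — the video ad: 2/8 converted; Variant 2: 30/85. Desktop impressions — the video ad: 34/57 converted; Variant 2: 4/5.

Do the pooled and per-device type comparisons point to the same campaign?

Tablet: the video ad 2/8 = 25.0%, Variant 2 30/85 = 35.3% → Variant 2
Desktop: the video ad 34/57 = 59.6%, Variant 2 4/5 = 80.0% → Variant 2
Overall: the video ad 36/65 = 55.4%, Variant 2 34/90 = 37.8% → the video ad
Variant 2 wins each device group but the video ad wins overall — the comparison reverses. Variant 2's impressions skew toward tablet, which has a lower base rate.

No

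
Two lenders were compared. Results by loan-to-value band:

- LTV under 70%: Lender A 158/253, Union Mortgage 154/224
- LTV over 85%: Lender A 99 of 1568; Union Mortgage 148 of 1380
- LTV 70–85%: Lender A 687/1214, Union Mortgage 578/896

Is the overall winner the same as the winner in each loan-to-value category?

Yes

LTV under 70%: Lender A 158/253 = 62.5%, Union Mortgage 154/224 = 68.8% → Union Mortgage
LTV over 85%: Lender A 99/1568 = 6.3%, Union Mortgage 148/1380 = 10.7% → Union Mortgage
LTV 70–85%: Lender A 687/1214 = 56.6%, Union Mortgage 578/896 = 64.5% → Union Mortgage
Overall: Lender A 944/3035 = 31.1%, Union Mortgage 880/2500 = 35.2% → Union Mortgage
Union Mortgage wins overall and in every loan-to-value group — no reversal.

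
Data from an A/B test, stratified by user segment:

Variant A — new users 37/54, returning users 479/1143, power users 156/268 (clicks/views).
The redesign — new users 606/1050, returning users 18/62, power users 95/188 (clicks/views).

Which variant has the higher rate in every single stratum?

New users: Variant A 37/54 = 68.5%, the redesign 606/1050 = 57.7% → Variant A
Returning users: Variant A 479/1143 = 41.9%, the redesign 18/62 = 29.0% → Variant A
Power users: Variant A 156/268 = 58.2%, the redesign 95/188 = 50.5% → Variant A
Variant A has the higher rate in all 3 groups.

Variant A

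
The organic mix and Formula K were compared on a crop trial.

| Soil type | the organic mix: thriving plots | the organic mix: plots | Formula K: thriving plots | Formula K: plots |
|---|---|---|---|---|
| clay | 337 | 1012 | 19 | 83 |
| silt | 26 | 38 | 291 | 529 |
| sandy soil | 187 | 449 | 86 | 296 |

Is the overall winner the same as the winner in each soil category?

No

Clay: the organic mix 337/1012 = 33.3%, Formula K 19/83 = 22.9% → the organic mix
Silt: the organic mix 26/38 = 68.4%, Formula K 291/529 = 55.0% → the organic mix
Sandy soil: the organic mix 187/449 = 41.6%, Formula K 86/296 = 29.1% → the organic mix
Overall: the organic mix 550/1499 = 36.7%, Formula K 396/908 = 43.6% → Formula K
The organic mix wins each soil group but Formula K wins overall — the comparison reverses. The organic mix's plots skew toward clay, which has a lower base rate.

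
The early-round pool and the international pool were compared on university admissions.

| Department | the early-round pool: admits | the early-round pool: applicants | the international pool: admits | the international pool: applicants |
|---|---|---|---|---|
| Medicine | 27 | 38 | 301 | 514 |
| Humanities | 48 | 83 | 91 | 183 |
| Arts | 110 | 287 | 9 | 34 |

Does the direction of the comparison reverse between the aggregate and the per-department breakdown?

Medicine: the early-round pool 27/38 = 71.1%, the international pool 301/514 = 58.6% → the early-round pool
Humanities: the early-round pool 48/83 = 57.8%, the international pool 91/183 = 49.7% → the early-round pool
Arts: the early-round pool 110/287 = 38.3%, the international pool 9/34 = 26.5% → the early-round pool
Overall: the early-round pool 185/408 = 45.3%, the international pool 401/731 = 54.9% → the international pool
The early-round pool wins each department group but the international pool wins overall — the comparison reverses. The early-round pool's applicants skew toward Arts, which has a lower base rate.

Yes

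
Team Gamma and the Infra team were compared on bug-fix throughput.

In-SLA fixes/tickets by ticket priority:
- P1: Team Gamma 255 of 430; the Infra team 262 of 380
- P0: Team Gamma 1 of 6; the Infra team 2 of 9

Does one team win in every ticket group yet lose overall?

No

P1: Team Gamma 255/430 = 59.3%, the Infra team 262/380 = 68.9% → the Infra team
P0: Team Gamma 1/6 = 16.7%, the Infra team 2/9 = 22.2% → the Infra team
Overall: Team Gamma 256/436 = 58.7%, the Infra team 264/389 = 67.9% → the Infra team
The Infra team wins overall and in every ticket group — no reversal.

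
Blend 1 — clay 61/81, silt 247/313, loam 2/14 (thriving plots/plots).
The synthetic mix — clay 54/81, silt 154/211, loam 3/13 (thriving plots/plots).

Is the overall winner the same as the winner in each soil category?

No

Clay: Blend 1 61/81 = 75.3%, the synthetic mix 54/81 = 66.7% → Blend 1
Silt: Blend 1 247/313 = 78.9%, the synthetic mix 154/211 = 73.0% → Blend 1
Loam: Blend 1 2/14 = 14.3%, the synthetic mix 3/13 = 23.1% → the synthetic mix
Overall: Blend 1 310/408 = 76.0%, the synthetic mix 211/305 = 69.2% → Blend 1
Neither sweeps: Blend 1 wins 2 of 3 groups, the synthetic mix wins 1. Blend 1 wins overall but not every group — no Simpson reversal.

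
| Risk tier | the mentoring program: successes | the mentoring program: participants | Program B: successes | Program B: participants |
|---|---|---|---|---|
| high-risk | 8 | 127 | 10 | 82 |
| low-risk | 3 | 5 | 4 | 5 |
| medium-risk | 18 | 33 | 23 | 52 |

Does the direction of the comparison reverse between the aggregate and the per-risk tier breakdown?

High-risk: the mentoring program 8/127 = 6.3%, Program B 10/82 = 12.2% → Program B
Low-risk: the mentoring program 3/5 = 60.0%, Program B 4/5 = 80.0% → Program B
Medium-risk: the mentoring program 18/33 = 54.5%, Program B 23/52 = 44.2% → the mentoring program
Overall: the mentoring program 29/165 = 17.6%, Program B 37/139 = 26.6% → Program B
Neither sweeps: the mentoring program wins 1 of 3 groups, Program B wins 2. Program B wins overall but not every group — no Simpson reversal.

No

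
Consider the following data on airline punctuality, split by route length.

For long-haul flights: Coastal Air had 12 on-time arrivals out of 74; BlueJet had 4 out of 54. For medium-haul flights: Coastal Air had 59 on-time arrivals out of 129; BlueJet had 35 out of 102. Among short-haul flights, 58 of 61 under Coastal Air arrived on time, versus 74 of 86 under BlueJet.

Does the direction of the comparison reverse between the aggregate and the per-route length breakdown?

Long-haul: Coastal Air 12/74 = 16.2%, BlueJet 4/54 = 7.4% → Coastal Air
Medium-haul: Coastal Air 59/129 = 45.7%, BlueJet 35/102 = 34.3% → Coastal Air
Short-haul: Coastal Air 58/61 = 95.1%, BlueJet 74/86 = 86.0% → Coastal Air
Overall: Coastal Air 129/264 = 48.9%, BlueJet 113/242 = 46.7% → Coastal Air
Coastal Air wins overall and in every route group — no reversal.

No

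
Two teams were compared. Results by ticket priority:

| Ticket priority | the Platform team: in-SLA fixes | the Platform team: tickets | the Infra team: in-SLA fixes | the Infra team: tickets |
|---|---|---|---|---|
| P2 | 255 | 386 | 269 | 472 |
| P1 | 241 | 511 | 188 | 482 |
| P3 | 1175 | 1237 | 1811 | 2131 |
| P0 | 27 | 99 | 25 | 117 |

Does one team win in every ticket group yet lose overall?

P2: the Platform team 255/386 = 66.1%, the Infra team 269/472 = 57.0% → the Platform team
P1: the Platform team 241/511 = 47.2%, the Infra team 188/482 = 39.0% → the Platform team
P3: the Platform team 1175/1237 = 95.0%, the Infra team 1811/2131 = 85.0% → the Platform team
P0: the Platform team 27/99 = 27.3%, the Infra team 25/117 = 21.4% → the Platform team
Overall: the Platform team 1698/2233 = 76.0%, the Infra team 2293/3202 = 71.6% → the Platform team
The Platform team wins overall and in every ticket group — no reversal.

No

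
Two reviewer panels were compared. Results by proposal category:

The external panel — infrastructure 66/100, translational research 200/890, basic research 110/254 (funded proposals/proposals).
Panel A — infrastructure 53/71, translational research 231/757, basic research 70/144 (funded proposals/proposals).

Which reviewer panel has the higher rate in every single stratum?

Panel A

Infrastructure: the external panel 66/100 = 66.0%, Panel A 53/71 = 74.6% → Panel A
Translational research: the external panel 200/890 = 22.5%, Panel A 231/757 = 30.5% → Panel A
Basic research: the external panel 110/254 = 43.3%, Panel A 70/144 = 48.6% → Panel A
Panel A has the higher rate in all 3 groups.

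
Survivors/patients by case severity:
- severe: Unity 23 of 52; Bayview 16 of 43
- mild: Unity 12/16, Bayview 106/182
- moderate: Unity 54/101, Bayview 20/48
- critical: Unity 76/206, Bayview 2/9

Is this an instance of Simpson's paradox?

Severe: Unity 23/52 = 44.2%, Bayview 16/43 = 37.2% → Unity
Mild: Unity 12/16 = 75.0%, Bayview 106/182 = 58.2% → Unity
Moderate: Unity 54/101 = 53.5%, Bayview 20/48 = 41.7% → Unity
Critical: Unity 76/206 = 36.9%, Bayview 2/9 = 22.2% → Unity
Overall: Unity 165/375 = 44.0%, Bayview 144/282 = 51.1% → Bayview
Unity wins each case group but Bayview wins overall — the comparison reverses. Unity's patients skew toward critical, which has a lower base rate.

Yes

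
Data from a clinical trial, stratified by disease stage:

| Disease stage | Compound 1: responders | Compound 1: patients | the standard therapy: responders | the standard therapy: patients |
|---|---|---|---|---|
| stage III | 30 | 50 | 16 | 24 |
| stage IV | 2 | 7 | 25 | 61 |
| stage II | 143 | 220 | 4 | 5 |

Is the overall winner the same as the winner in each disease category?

Stage III: Compound 1 30/50 = 60.0%, the standard therapy 16/24 = 66.7% → the standard therapy
Stage IV: Compound 1 2/7 = 28.6%, the standard therapy 25/61 = 41.0% → the standard therapy
Stage II: Compound 1 143/220 = 65.0%, the standard therapy 4/5 = 80.0% → the standard therapy
Overall: Compound 1 175/277 = 63.2%, the standard therapy 45/90 = 50.0% → Compound 1
The standard therapy wins each disease group but Compound 1 wins overall — the comparison reverses. The standard therapy's patients skew toward stage IV, which has a lower base rate.

No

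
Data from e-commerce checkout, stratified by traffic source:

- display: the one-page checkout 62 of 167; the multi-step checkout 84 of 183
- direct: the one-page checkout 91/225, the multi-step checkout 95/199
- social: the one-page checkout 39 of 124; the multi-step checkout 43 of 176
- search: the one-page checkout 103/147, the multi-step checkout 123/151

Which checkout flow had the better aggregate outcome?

the multi-step checkout

Display: the one-page checkout 62/167 = 37.1%, the multi-step checkout 84/183 = 45.9% → the multi-step checkout
Direct: the one-page checkout 91/225 = 40.4%, the multi-step checkout 95/199 = 47.7% → the multi-step checkout
Social: the one-page checkout 39/124 = 31.5%, the multi-step checkout 43/176 = 24.4% → the one-page checkout
Search: the one-page checkout 103/147 = 70.1%, the multi-step checkout 123/151 = 81.5% → the multi-step checkout
Overall: the one-page checkout 295/663 = 44.5%, the multi-step checkout 345/709 = 48.7% → the multi-step checkout
(Neither sweeps every traffic group, but the multi-step checkout has the higher pooled rate.)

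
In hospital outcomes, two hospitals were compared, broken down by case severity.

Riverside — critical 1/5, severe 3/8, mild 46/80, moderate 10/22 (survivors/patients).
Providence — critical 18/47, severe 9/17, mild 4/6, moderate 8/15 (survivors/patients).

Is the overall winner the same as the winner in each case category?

No

Critical: Riverside 1/5 = 20.0%, Providence 18/47 = 38.3% → Providence
Severe: Riverside 3/8 = 37.5%, Providence 9/17 = 52.9% → Providence
Mild: Riverside 46/80 = 57.5%, Providence 4/6 = 66.7% → Providence
Moderate: Riverside 10/22 = 45.5%, Providence 8/15 = 53.3% → Providence
Overall: Riverside 60/115 = 52.2%, Providence 39/85 = 45.9% → Riverside
Providence wins each case group but Riverside wins overall — the comparison reverses. Providence's patients skew toward critical, which has a lower base rate.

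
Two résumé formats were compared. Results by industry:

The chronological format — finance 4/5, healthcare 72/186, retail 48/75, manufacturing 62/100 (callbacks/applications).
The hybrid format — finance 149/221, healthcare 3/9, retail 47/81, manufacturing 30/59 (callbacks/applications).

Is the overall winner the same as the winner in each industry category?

Finance: the chronological format 4/5 = 80.0%, the hybrid format 149/221 = 67.4% → the chronological format
Healthcare: the chronological format 72/186 = 38.7%, the hybrid format 3/9 = 33.3% → the chronological format
Retail: the chronological format 48/75 = 64.0%, the hybrid format 47/81 = 58.0% → the chronological format
Manufacturing: the chronological format 62/100 = 62.0%, the hybrid format 30/59 = 50.8% → the chronological format
Overall: the chronological format 186/366 = 50.8%, the hybrid format 229/370 = 61.9% → the hybrid format
The chronological format wins each industry group but the hybrid format wins overall — the comparison reverses. The chronological format's applications skew toward healthcare, which has a lower base rate.

No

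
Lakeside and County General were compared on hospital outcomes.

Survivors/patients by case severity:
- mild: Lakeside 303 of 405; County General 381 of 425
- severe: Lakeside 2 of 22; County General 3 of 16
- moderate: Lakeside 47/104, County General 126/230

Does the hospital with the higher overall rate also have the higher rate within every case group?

Yes

Mild: Lakeside 303/405 = 74.8%, County General 381/425 = 89.6% → County General
Severe: Lakeside 2/22 = 9.1%, County General 3/16 = 18.8% → County General
Moderate: Lakeside 47/104 = 45.2%, County General 126/230 = 54.8% → County General
Overall: Lakeside 352/531 = 66.3%, County General 510/671 = 76.0% → County General
County General wins overall and in every case group — no reversal.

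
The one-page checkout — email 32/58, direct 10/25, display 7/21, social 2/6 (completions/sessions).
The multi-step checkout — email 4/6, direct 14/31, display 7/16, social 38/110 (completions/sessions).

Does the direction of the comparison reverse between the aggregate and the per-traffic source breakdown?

Email: the one-page checkout 32/58 = 55.2%, the multi-step checkout 4/6 = 66.7% → the multi-step checkout
Direct: the one-page checkout 10/25 = 40.0%, the multi-step checkout 14/31 = 45.2% → the multi-step checkout
Display: the one-page checkout 7/21 = 33.3%, the multi-step checkout 7/16 = 43.8% → the multi-step checkout
Social: the one-page checkout 2/6 = 33.3%, the multi-step checkout 38/110 = 34.5% → the multi-step checkout
Overall: the one-page checkout 51/110 = 46.4%, the multi-step checkout 63/163 = 38.7% → the one-page checkout
The multi-step checkout wins each traffic group but the one-page checkout wins overall — the comparison reverses. The multi-step checkout's sessions skew toward social, which has a lower base rate.

Yes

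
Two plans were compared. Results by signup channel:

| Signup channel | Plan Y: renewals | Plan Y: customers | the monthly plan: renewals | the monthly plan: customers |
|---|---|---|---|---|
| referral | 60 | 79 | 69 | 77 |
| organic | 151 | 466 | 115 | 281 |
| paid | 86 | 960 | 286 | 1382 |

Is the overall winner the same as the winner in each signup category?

Referral: Plan Y 60/79 = 75.9%, the monthly plan 69/77 = 89.6% → the monthly plan
Organic: Plan Y 151/466 = 32.4%, the monthly plan 115/281 = 40.9% → the monthly plan
Paid: Plan Y 86/960 = 9.0%, the monthly plan 286/1382 = 20.7% → the monthly plan
Overall: Plan Y 297/1505 = 19.7%, the monthly plan 470/1740 = 27.0% → the monthly plan
The monthly plan wins overall and in every signup group — no reversal.

Yes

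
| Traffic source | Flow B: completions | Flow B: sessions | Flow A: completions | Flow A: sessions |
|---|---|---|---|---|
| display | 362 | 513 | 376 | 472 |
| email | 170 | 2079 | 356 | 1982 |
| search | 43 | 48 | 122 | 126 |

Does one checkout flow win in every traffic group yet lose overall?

Display: Flow B 362/513 = 70.6%, Flow A 376/472 = 79.7% → Flow A
Email: Flow B 170/2079 = 8.2%, Flow A 356/1982 = 18.0% → Flow A
Search: Flow B 43/48 = 89.6%, Flow A 122/126 = 96.8% → Flow A
Overall: Flow B 575/2640 = 21.8%, Flow A 854/2580 = 33.1% → Flow A
Flow A wins overall and in every traffic group — no reversal.

No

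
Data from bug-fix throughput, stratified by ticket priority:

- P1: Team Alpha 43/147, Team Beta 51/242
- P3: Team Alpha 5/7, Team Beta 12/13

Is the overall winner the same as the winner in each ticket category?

No

P1: Team Alpha 43/147 = 29.3%, Team Beta 51/242 = 21.1% → Team Alpha
P3: Team Alpha 5/7 = 71.4%, Team Beta 12/13 = 92.3% → Team Beta
Overall: Team Alpha 48/154 = 31.2%, Team Beta 63/255 = 24.7% → Team Alpha
Neither sweeps: Team Alpha wins 1 of 2 groups, Team Beta wins 1. Team Alpha wins overall but not every group — no Simpson reversal.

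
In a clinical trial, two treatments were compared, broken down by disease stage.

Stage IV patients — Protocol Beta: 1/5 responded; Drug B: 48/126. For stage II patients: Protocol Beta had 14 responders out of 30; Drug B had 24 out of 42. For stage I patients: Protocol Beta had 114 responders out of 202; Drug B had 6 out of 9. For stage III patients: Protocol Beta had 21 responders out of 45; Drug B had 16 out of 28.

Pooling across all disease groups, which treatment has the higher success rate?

Stage IV: Protocol Beta 1/5 = 20.0%, Drug B 48/126 = 38.1% → Drug B
Stage II: Protocol Beta 14/30 = 46.7%, Drug B 24/42 = 57.1% → Drug B
Stage I: Protocol Beta 114/202 = 56.4%, Drug B 6/9 = 66.7% → Drug B
Stage III: Protocol Beta 21/45 = 46.7%, Drug B 16/28 = 57.1% → Drug B
Overall: Protocol Beta 150/282 = 53.2%, Drug B 94/205 = 45.9% → Protocol Beta
(Drug B wins every disease group but Protocol Beta wins overall — Drug B's patients skew toward the low-rate stage IV group.)

Protocol Beta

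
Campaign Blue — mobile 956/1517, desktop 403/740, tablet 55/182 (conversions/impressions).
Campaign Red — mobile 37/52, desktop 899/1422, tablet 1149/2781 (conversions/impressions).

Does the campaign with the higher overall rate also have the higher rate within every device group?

Mobile: Campaign Blue 956/1517 = 63.0%, Campaign Red 37/52 = 71.2% → Campaign Red
Desktop: Campaign Blue 403/740 = 54.5%, Campaign Red 899/1422 = 63.2% → Campaign Red
Tablet: Campaign Blue 55/182 = 30.2%, Campaign Red 1149/2781 = 41.3% → Campaign Red
Overall: Campaign Blue 1414/2439 = 58.0%, Campaign Red 2085/4255 = 49.0% → Campaign Blue
Campaign Red wins each device group but Campaign Blue wins overall — the comparison reverses. Campaign Red's impressions skew toward tablet, which has a lower base rate.

No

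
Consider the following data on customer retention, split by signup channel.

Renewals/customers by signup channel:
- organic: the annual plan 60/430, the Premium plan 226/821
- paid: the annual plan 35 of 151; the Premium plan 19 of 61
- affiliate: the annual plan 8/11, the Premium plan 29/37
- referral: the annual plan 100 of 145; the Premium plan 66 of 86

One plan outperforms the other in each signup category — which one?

the Premium plan

Organic: the annual plan 60/430 = 14.0%, the Premium plan 226/821 = 27.5% → the Premium plan
Paid: the annual plan 35/151 = 23.2%, the Premium plan 19/61 = 31.1% → the Premium plan
Affiliate: the annual plan 8/11 = 72.7%, the Premium plan 29/37 = 78.4% → the Premium plan
Referral: the annual plan 100/145 = 69.0%, the Premium plan 66/86 = 76.7% → the Premium plan
The Premium plan has the higher rate in all 4 groups.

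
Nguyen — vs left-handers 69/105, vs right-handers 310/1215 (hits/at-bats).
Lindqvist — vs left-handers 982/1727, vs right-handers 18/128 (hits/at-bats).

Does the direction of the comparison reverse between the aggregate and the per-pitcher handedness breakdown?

Vs left-handers: Nguyen 69/105 = 65.7%, Lindqvist 982/1727 = 56.9% → Nguyen
Vs right-handers: Nguyen 310/1215 = 25.5%, Lindqvist 18/128 = 14.1% → Nguyen
Overall: Nguyen 379/1320 = 28.7%, Lindqvist 1000/1855 = 53.9% → Lindqvist
Nguyen wins each pitcher group but Lindqvist wins overall — the comparison reverses. Nguyen's at-bats skew toward vs right-handers, which has a lower base rate.

Yes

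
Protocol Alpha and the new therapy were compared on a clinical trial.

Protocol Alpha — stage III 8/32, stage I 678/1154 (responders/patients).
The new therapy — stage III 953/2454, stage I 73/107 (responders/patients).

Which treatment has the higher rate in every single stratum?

Stage III: Protocol Alpha 8/32 = 25.0%, the new therapy 953/2454 = 38.8% → the new therapy
Stage I: Protocol Alpha 678/1154 = 58.8%, the new therapy 73/107 = 68.2% → the new therapy
The new therapy has the higher rate in both groups.

the new therapy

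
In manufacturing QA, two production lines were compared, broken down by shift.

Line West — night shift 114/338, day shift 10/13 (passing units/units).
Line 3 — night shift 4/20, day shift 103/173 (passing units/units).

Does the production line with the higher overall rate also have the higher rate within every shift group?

Night shift: Line West 114/338 = 33.7%, Line 3 4/20 = 20.0% → Line West
Day shift: Line West 10/13 = 76.9%, Line 3 103/173 = 59.5% → Line West
Overall: Line West 124/351 = 35.3%, Line 3 107/193 = 55.4% → Line 3
Line West wins each shift group but Line 3 wins overall — the comparison reverses. Line West's units skew toward night shift, which has a lower base rate.

No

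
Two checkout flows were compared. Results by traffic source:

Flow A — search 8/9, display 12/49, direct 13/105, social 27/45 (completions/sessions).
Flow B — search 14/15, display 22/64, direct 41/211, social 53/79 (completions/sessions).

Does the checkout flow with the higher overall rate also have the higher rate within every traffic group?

Search: Flow A 8/9 = 88.9%, Flow B 14/15 = 93.3% → Flow B
Display: Flow A 12/49 = 24.5%, Flow B 22/64 = 34.4% → Flow B
Direct: Flow A 13/105 = 12.4%, Flow B 41/211 = 19.4% → Flow B
Social: Flow A 27/45 = 60.0%, Flow B 53/79 = 67.1% → Flow B
Overall: Flow A 60/208 = 28.8%, Flow B 130/369 = 35.2% → Flow B
Flow B wins overall and in every traffic group — no reversal.

Yes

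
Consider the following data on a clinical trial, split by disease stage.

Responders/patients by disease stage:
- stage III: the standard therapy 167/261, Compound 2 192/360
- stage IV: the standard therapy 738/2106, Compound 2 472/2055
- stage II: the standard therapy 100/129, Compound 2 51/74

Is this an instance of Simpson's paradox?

No

Stage III: the standard therapy 167/261 = 64.0%, Compound 2 192/360 = 53.3% → the standard therapy
Stage IV: the standard therapy 738/2106 = 35.0%, Compound 2 472/2055 = 23.0% → the standard therapy
Stage II: the standard therapy 100/129 = 77.5%, Compound 2 51/74 = 68.9% → the standard therapy
Overall: the standard therapy 1005/2496 = 40.3%, Compound 2 715/2489 = 28.7% → the standard therapy
The standard therapy wins overall and in every disease group — no reversal.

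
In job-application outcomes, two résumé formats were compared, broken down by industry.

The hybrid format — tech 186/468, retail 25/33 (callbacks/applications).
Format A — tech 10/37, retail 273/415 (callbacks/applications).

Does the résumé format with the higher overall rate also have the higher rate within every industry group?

No

Tech: the hybrid format 186/468 = 39.7%, Format A 10/37 = 27.0% → the hybrid format
Retail: the hybrid format 25/33 = 75.8%, Format A 273/415 = 65.8% → the hybrid format
Overall: the hybrid format 211/501 = 42.1%, Format A 283/452 = 62.6% → Format A
The hybrid format wins each industry group but Format A wins overall — the comparison reverses. The hybrid format's applications skew toward tech, which has a lower base rate.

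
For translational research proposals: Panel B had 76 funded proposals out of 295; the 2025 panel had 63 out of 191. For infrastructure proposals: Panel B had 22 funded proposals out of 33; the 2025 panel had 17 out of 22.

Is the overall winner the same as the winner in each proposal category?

Yes

Translational research: Panel B 76/295 = 25.8%, the 2025 panel 63/191 = 33.0% → the 2025 panel
Infrastructure: Panel B 22/33 = 66.7%, the 2025 panel 17/22 = 77.3% → the 2025 panel
Overall: Panel B 98/328 = 29.9%, the 2025 panel 80/213 = 37.6% → the 2025 panel
The 2025 panel wins overall and in every proposal group — no reversal.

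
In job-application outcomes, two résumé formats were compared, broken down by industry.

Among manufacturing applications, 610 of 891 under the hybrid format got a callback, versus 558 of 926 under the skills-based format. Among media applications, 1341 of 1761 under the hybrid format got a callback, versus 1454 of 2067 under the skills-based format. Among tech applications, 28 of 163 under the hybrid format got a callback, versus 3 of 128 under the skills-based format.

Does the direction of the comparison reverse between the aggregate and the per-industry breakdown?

Manufacturing: the hybrid format 610/891 = 68.5%, the skills-based format 558/926 = 60.3% → the hybrid format
Media: the hybrid format 1341/1761 = 76.1%, the skills-based format 1454/2067 = 70.3% → the hybrid format
Tech: the hybrid format 28/163 = 17.2%, the skills-based format 3/128 = 2.3% → the hybrid format
Overall: the hybrid format 1979/2815 = 70.3%, the skills-based format 2015/3121 = 64.6% → the hybrid format
The hybrid format wins overall and in every industry group — no reversal.

No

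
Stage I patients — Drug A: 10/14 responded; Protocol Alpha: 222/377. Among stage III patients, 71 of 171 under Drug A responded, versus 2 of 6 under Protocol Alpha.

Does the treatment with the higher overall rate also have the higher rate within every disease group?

No

Stage I: Drug A 10/14 = 71.4%, Protocol Alpha 222/377 = 58.9% → Drug A
Stage III: Drug A 71/171 = 41.5%, Protocol Alpha 2/6 = 33.3% → Drug A
Overall: Drug A 81/185 = 43.8%, Protocol Alpha 224/383 = 58.5% → Protocol Alpha
Drug A wins each disease group but Protocol Alpha wins overall — the comparison reverses. Drug A's patients skew toward stage III, which has a lower base rate.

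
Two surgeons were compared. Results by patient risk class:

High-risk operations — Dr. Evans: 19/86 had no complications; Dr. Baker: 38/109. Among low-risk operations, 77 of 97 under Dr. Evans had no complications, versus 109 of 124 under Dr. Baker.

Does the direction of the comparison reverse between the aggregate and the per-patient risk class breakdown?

High-risk: Dr. Evans 19/86 = 22.1%, Dr. Baker 38/109 = 34.9% → Dr. Baker
Low-risk: Dr. Evans 77/97 = 79.4%, Dr. Baker 109/124 = 87.9% → Dr. Baker
Overall: Dr. Evans 96/183 = 52.5%, Dr. Baker 147/233 = 63.1% → Dr. Baker
Dr. Baker wins overall and in every patient risk group — no reversal.

No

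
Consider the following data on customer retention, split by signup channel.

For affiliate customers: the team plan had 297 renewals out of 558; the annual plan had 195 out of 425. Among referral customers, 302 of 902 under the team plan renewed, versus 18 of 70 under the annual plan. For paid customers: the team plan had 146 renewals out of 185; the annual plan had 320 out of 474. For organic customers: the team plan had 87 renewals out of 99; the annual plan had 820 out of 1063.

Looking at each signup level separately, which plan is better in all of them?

Affiliate: the team plan 297/558 = 53.2%, the annual plan 195/425 = 45.9% → the team plan
Referral: the team plan 302/902 = 33.5%, the annual plan 18/70 = 25.7% → the team plan
Paid: the team plan 146/185 = 78.9%, the annual plan 320/474 = 67.5% → the team plan
Organic: the team plan 87/99 = 87.9%, the annual plan 820/1063 = 77.1% → the team plan
The team plan has the higher rate in all 4 groups.

the team plan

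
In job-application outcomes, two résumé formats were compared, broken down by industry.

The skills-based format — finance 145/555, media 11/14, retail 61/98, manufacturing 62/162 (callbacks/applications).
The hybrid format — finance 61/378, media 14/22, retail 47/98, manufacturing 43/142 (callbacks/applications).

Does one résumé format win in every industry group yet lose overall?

Finance: the skills-based format 145/555 = 26.1%, the hybrid format 61/378 = 16.1% → the skills-based format
Media: the skills-based format 11/14 = 78.6%, the hybrid format 14/22 = 63.6% → the skills-based format
Retail: the skills-based format 61/98 = 62.2%, the hybrid format 47/98 = 48.0% → the skills-based format
Manufacturing: the skills-based format 62/162 = 38.3%, the hybrid format 43/142 = 30.3% → the skills-based format
Overall: the skills-based format 279/829 = 33.7%, the hybrid format 165/640 = 25.8% → the skills-based format
The skills-based format wins overall and in every industry group — no reversal.

No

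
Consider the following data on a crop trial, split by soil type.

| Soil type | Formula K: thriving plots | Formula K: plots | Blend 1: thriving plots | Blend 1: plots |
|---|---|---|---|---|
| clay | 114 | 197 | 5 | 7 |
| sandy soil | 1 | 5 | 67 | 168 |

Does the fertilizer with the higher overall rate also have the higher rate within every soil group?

No

Clay: Formula K 114/197 = 57.9%, Blend 1 5/7 = 71.4% → Blend 1
Sandy soil: Formula K 1/5 = 20.0%, Blend 1 67/168 = 39.9% → Blend 1
Overall: Formula K 115/202 = 56.9%, Blend 1 72/175 = 41.1% → Formula K
Blend 1 wins each soil group but Formula K wins overall — the comparison reverses. Blend 1's plots skew toward sandy soil, which has a lower base rate.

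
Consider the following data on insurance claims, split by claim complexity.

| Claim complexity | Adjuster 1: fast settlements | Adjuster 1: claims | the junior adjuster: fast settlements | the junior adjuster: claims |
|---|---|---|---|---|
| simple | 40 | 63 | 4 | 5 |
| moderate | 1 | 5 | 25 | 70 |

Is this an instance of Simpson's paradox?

Simple: Adjuster 1 40/63 = 63.5%, the junior adjuster 4/5 = 80.0% → the junior adjuster
Moderate: Adjuster 1 1/5 = 20.0%, the junior adjuster 25/70 = 35.7% → the junior adjuster
Overall: Adjuster 1 41/68 = 60.3%, the junior adjuster 29/75 = 38.7% → Adjuster 1
The junior adjuster wins each claim group but Adjuster 1 wins overall — the comparison reverses. The junior adjuster's claims skew toward moderate, which has a lower base rate.

Yes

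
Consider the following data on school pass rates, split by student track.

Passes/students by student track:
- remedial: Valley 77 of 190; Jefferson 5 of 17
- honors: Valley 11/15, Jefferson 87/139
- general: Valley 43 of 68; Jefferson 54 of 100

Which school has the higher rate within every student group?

Remedial: Valley 77/190 = 40.5%, Jefferson 5/17 = 29.4% → Valley
Honors: Valley 11/15 = 73.3%, Jefferson 87/139 = 62.6% → Valley
General: Valley 43/68 = 63.2%, Jefferson 54/100 = 54.0% → Valley
Valley has the higher rate in all 3 groups.

Valley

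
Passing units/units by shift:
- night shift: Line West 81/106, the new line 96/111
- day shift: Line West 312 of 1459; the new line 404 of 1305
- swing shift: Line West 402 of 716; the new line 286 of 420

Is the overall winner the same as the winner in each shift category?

Night shift: Line West 81/106 = 76.4%, the new line 96/111 = 86.5% → the new line
Day shift: Line West 312/1459 = 21.4%, the new line 404/1305 = 31.0% → the new line
Swing shift: Line West 402/716 = 56.1%, the new line 286/420 = 68.1% → the new line
Overall: Line West 795/2281 = 34.9%, the new line 786/1836 = 42.8% → the new line
The new line wins overall and in every shift group — no reversal.

Yes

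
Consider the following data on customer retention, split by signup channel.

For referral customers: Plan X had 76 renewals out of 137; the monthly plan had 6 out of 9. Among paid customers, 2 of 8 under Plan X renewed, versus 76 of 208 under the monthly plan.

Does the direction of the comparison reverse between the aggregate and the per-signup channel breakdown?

Referral: Plan X 76/137 = 55.5%, the monthly plan 6/9 = 66.7% → the monthly plan
Paid: Plan X 2/8 = 25.0%, the monthly plan 76/208 = 36.5% → the monthly plan
Overall: Plan X 78/145 = 53.8%, the monthly plan 82/217 = 37.8% → Plan X
The monthly plan wins each signup group but Plan X wins overall — the comparison reverses. The monthly plan's customers skew toward paid, which has a lower base rate.

Yes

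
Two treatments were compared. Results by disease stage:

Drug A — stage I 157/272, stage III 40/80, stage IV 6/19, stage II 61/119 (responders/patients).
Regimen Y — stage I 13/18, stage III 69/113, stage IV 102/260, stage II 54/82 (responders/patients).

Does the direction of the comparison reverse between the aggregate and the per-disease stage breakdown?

Stage I: Drug A 157/272 = 57.7%, Regimen Y 13/18 = 72.2% → Regimen Y
Stage III: Drug A 40/80 = 50.0%, Regimen Y 69/113 = 61.1% → Regimen Y
Stage IV: Drug A 6/19 = 31.6%, Regimen Y 102/260 = 39.2% → Regimen Y
Stage II: Drug A 61/119 = 51.3%, Regimen Y 54/82 = 65.9% → Regimen Y
Overall: Drug A 264/490 = 53.9%, Regimen Y 238/473 = 50.3% → Drug A
Regimen Y wins each disease group but Drug A wins overall — the comparison reverses. Regimen Y's patients skew toward stage IV, which has a lower base rate.

Yes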